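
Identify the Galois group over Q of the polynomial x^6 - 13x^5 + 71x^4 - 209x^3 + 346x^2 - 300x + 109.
(C_3 x C_3) : C_4 (also written G36+)

The polynomial f is an irreducible sextic over Q, so G = Gal(f/Q) is one of the 16 transitive subgroups 6T1, ..., 6T16 of S_6. The discriminant of f is 525625 = 725^2, a perfect square, so G is contained in A_6. The transitive groups of degree 6 contained in A_6 are: A_4 (6T4, order 12), S_4 (6T7, order 24), (C_3 x C_3) : C_4 (6T10, order 36), PSL(2,5) (6T12, order 60), A_6 (6T15, order 360). By Dedekind's theorem, for a prime p not dividing disc(f) the degrees of the irreducible factors of f mod p form the cycle type of an element of G. Factoring f modulo the 19 such primes p <= 73 (skipping 5, 29, which divide the discriminant), each new pattern first appears at: mod 2: f = (x^2 + x + 1)(x^4 + x + 1), pattern 4+2; mod 11: f = (x^3 + x^2 + 3x + 9)(x^3 + 8x^2 + 5x + 6), pattern 3+3; mod 19: f = (x + 5)(x + 6)(x^2 + 3x + 8)(x^2 + 11x + 17), pattern 2+2+1+1; mod 61: f = (x + 17)(x + 24)(x + 31)(x^3 + 37x^2 + 59x + 11), pattern 3+1+1+1. No other pattern occurs in this range, so the set of observed cycle types is {4+2, 3+3, 2+2+1+1, 3+1+1+1}. The candidates containing elements of all these cycle types are (C_3 x C_3) : C_4 (6T10) of order 36, A_6 (6T15) of order 360; the others are excluded. The observed types are precisely the cycle types that occur in (C_3 x C_3) : C_4 (6T10) (apart from the identity). Each of the other remaining candidates has further cycle types, and by the Chebotarev density theorem the matching factorization patterns would occur for a proportion of primes equal to their share of the group: A_6 (6T15) additionally contains elements of type 5+1 (144 of its 360 elements, about 40% of primes). None of the 19 primes tested shows any such pattern (for each of these groups the chance of that is below 10^-4), which rules them out. Hence G = (C_3 x C_3) : C_4 (6T10), of order 36.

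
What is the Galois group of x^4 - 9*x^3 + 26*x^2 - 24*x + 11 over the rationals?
The polynomial is an irreducible quartic over Q and its discriminant is 120125, which is not a perfect square, so the Galois group is not contained in A_4. The resolvent cubic y^3 - 26*y^2 + 172*y - 323 has exactly one rational root, so the Galois group is C_4 or D_4. The quartic becomes reducible over Q(sqrt(disc)), so the group is C_4.

C_4, the cyclic group of order 4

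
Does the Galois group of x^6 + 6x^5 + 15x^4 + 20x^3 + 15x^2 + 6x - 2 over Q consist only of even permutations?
No

The polynomial is irreducible of degree 6 over Q. Its discriminant is 11337408, which is not a perfect square. A Galois group lies in the alternating group exactly when the discriminant is a square in Q, so the Galois group (D_6) is not contained in A_6.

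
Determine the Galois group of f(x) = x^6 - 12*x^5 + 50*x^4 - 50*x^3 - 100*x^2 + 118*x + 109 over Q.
(C_3 x C_3) : C_4

The polynomial f is an irreducible sextic over Q, so G = Gal(f/Q) is one of the 16 transitive subgroups 6T1, ..., 6T16 of S_6. The discriminant of f is 38875225000000 = 6235000^2, a perfect square, so G is contained in A_6. The transitive groups of degree 6 contained in A_6 are: A_4 (6T4, order 12), S_4 (6T7, order 24), (C_3 x C_3) : C_4 (6T10, order 36), PSL(2,5) (6T12, order 60), A_6 (6T15, order 360). By Dedekind's theorem, for a prime p not dividing disc(f) the degrees of the irreducible factors of f mod p form the cycle type of an element of G. Factoring f modulo the 19 such primes p <= 83 (skipping 2, 5, 29, 43, which divide the discriminant), each new pattern first appears at: mod 3: f = (x^2 + 1)(x^4 + x^2 + x + 1), pattern 4+2; mod 11: f = (x^3 + x^2 + 7x + 5)(x^3 + 9x^2 + x + 2), pattern 3+3; mod 19: f = (x + 2)(x + 16)(x^2 + 2x + 18)(x^2 + 6x + 15), pattern 2+2+1+1; mod 61: f = (x + 17)(x + 35)(x + 38)(x^3 + 20x^2 + 10x + 50), pattern 3+1+1+1. No other pattern occurs in this range, so the set of observed cycle types is {4+2, 3+3, 2+2+1+1, 3+1+1+1}. The candidates containing elements of all these cycle types are (C_3 x C_3) : C_4 (6T10) of order 36, A_6 (6T15) of order 360; the others are excluded. The observed types are precisely the cycle types that occur in (C_3 x C_3) : C_4 (6T10) (apart from the identity). Each of the other remaining candidates has further cycle types, and by the Chebotarev density theorem the matching factorization patterns would occur for a proportion of primes equal to their share of the group: A_6 (6T15) additionally contains elements of type 5+1 (144 of its 360 elements, about 40% of primes). None of the 19 primes tested shows any such pattern (for each of these groups the chance of that is below 10^-4), which rules them out. Hence G = (C_3 x C_3) : C_4 (6T10), of order 36.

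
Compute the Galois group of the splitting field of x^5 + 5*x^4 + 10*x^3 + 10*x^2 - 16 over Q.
The polynomial f is an irreducible quintic over Q, so G = Gal(f/Q) is a transitive subgroup of S_5: one of C_5 (5T1, order 5), D_5 (5T2, order 10), F_20 (5T3, order 20), A_5 (5T4, order 60) or S_5 (5T5, order 120). The discriminant of f is 64000000 = 8000^2, a perfect square, so G is contained in A_5. The transitive groups of degree 5 contained in A_5 are: C_5 (5T1, order 5), D_5 (5T2, order 10), A_5 (5T4, order 60). By Dedekind's theorem, for a prime p not dividing disc(f) the degrees of the irreducible factors of f mod p form the cycle type of an element of G. Factoring f modulo the 23 such primes p <= 97 (skipping 2, 5, which divide the discriminant), each new pattern first appears at: mod 3: f = (x + 1)(x^2 + 1)(x^2 + x + 2), pattern 2+2+1; mod 7: f = (x^5 + 5x^4 + 3x^3 + 3x^2 + 5), pattern 5. No other pattern occurs in this range, so the set of observed cycle types is {2+2+1, 5}. The candidates containing elements of all these cycle types are D_5 (5T2) of order 10, A_5 (5T4) of order 60; the others are excluded. The observed types are precisely the cycle types that occur in D_5 (5T2) (apart from the identity). Each of the other remaining candidates has further cycle types, and by the Chebotarev density theorem the matching factorization patterns would occur for a proportion of primes equal to their share of the group: A_5 (5T4) additionally contains elements of type 3+1+1 (20 of its 60 elements, about 33% of primes). None of the 23 primes tested shows any such pattern (for each of these groups the chance of that is below 10^-4), which rules them out. Hence G = D_5 (5T2), of order 10.

D_5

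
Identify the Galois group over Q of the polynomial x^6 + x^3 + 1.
C_6, the cyclic group of order 6

The polynomial f is an irreducible sextic over Q, so G = Gal(f/Q) is one of the 16 transitive subgroups 6T1, ..., 6T16 of S_6. The discriminant of f is -19683, which is not a perfect square, so G is not contained in A_6. The transitive groups of degree 6 not contained in A_6 are: C_6 (6T1, order 6), S_3 (6T2, order 6), D_6 (6T3, order 12), C_3 x S_3 (6T5, order 18), A_4 x C_2 (6T6, order 24), S_4 (6T8, order 24), S_3 x S_3 (6T9, order 36), S_4 x C_2 (6T11, order 48), (S_3 x S_3) : C_2 (6T13, order 72), PGL(2,5) (6T14, order 120), S_6 (6T16, order 720). By Dedekind's theorem, for a prime p not dividing disc(f) the degrees of the irreducible factors of f mod p form the cycle type of an element of G. Factoring f modulo the 37 such primes p <= 163 (skipping 3, which divides the discriminant), each new pattern first appears at: mod 2: f = (x^6 + x^3 + 1), pattern 6; mod 7: f = (x^3 + 3)(x^3 + 5), pattern 3+3; mod 17: f = (x^2 + 3x + 1)(x^2 + 4x + 1)(x^2 + 10x + 1), pattern 2+2+2; mod 19: f = (x + 2)(x + 3)(x + 10)(x + 13)(x + 14)(x + 15), pattern 1+1+1+1+1+1. No other pattern occurs in this range, so the set of observed cycle types is {6, 3+3, 2+2+2, 1+1+1+1+1+1}. The candidates containing elements of all these cycle types are C_6 (6T1) of order 6, D_6 (6T3) of order 12, C_3 x S_3 (6T5) of order 18, A_4 x C_2 (6T6) of order 24, S_3 x S_3 (6T9) of order 36, S_4 x C_2 (6T11) of order 48, (S_3 x S_3) : C_2 (6T13) of order 72, PGL(2,5) (6T14) of order 120, S_6 (6T16) of order 720; the others are excluded. The observed types are precisely the cycle types that occur in C_6 (6T1). Each of the other remaining candidates has further cycle types, and by the Chebotarev density theorem the matching factorization patterns would occur for a proportion of primes equal to their share of the group: D_6 (6T3) additionally contains elements of type 2+2+1+1 (3 of its 12 elements, about 25% of primes); C_3 x S_3 (6T5) additionally contains elements of type 3+1+1+1 (4 of its 18 elements, about 22% of primes); A_4 x C_2 (6T6) additionally contains elements of type 2+2+1+1, 2+1+1+1+1 (6 of its 24 elements, about 25% of primes); S_3 x S_3 (6T9) additionally contains elements of type 3+1+1+1, 2+2+1+1 (13 of its 36 elements, about 36% of primes); S_4 x C_2 (6T11) additionally contains elements of type 4+2, 4+1+1, 2+2+1+1, 2+1+1+1+1 (24 of its 48 elements, about 50% of primes); (S_3 x S_3) : C_2 (6T13) additionally contains elements of type 4+2, 3+2+1, 3+1+1+1, 2+2+1+1, 2+1+1+1+1 (49 of its 72 elements, about 68% of primes); PGL(2,5) (6T14) additionally contains elements of type 5+1, 4+1+1, 2+2+1+1 (69 of its 120 elements, about 58% of primes); S_6 (6T16) additionally contains elements of type 5+1, 4+2, 4+1+1, 3+2+1, 3+1+1+1, 2+2+1+1, 2+1+1+1+1 (544 of its 720 elements, about 76% of primes). None of the 37 primes tested shows any such pattern (for each of these groups the chance of that is below 10^-4), which rules them out. Hence G = C_6 (6T1), of order 6.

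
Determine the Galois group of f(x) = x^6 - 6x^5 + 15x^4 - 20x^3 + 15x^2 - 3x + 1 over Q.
(S_3 x S_3) : C_2

The polynomial f is an irreducible sextic over Q, so G = Gal(f/Q) is one of the 16 transitive subgroups 6T1, ..., 6T16 of S_6. The discriminant of f is -9059283, which is not a perfect square, so G is not contained in A_6. The transitive groups of degree 6 not contained in A_6 are: C_6 (6T1, order 6), S_3 (6T2, order 6), D_6 (6T3, order 12), C_3 x S_3 (6T5, order 18), A_4 x C_2 (6T6, order 24), S_4 (6T8, order 24), S_3 x S_3 (6T9, order 36), S_4 x C_2 (6T11, order 48), (S_3 x S_3) : C_2 (6T13, order 72), PGL(2,5) (6T14, order 120), S_6 (6T16, order 720). By Dedekind's theorem, for a prime p not dividing disc(f) the degrees of the irreducible factors of f mod p form the cycle type of an element of G. Factoring f modulo the 28 such primes p <= 127 (skipping 3, 17, 43, which divide the discriminant), each new pattern first appears at: mod 2: f = (x^6 + x^4 + x^2 + x + 1), pattern 6; mod 7: f = (x + 5)(x^2 + x + 4)(x^3 + 2x^2 + x + 6), pattern 3+2+1; mod 11: f = (x^2 + 1)(x^4 + 5x^3 + 3x^2 + 8x + 1), pattern 4+2; mod 13: f = (x + 4)(x + 9)(x^2 + 8x + 10)(x^2 + 12x + 3), pattern 2+2+1+1; mod 61: f = (x + 1)(x + 3)(x + 9)(x + 20)(x^2 + 22x + 27), pattern 2+1+1+1+1; mod 97: f = (x + 9)(x + 11)(x + 48)(x^3 + 23x^2 + 11x + 96), pattern 3+1+1+1; mod 113: f = (x^2 + 2x + 7)(x^2 + 43x + 61)(x^2 + 62x + 9), pattern 2+2+2; mod 127: f = (x^3 + 36x^2 + 70x + 126)(x^3 + 85x^2 + 60x + 126), pattern 3+3. No other pattern occurs in this range, so the set of observed cycle types is {6, 3+2+1, 4+2, 2+2+1+1, 2+1+1+1+1, 3+1+1+1, 2+2+2, 3+3}. The candidates containing elements of all these cycle types are (S_3 x S_3) : C_2 (6T13) of order 72, S_6 (6T16) of order 720; the others are excluded. The observed types are precisely the cycle types that occur in (S_3 x S_3) : C_2 (6T13) (apart from the identity). Each of the other remaining candidates has further cycle types, and by the Chebotarev density theorem the matching factorization patterns would occur for a proportion of primes equal to their share of the group: S_6 (6T16) additionally contains elements of type 5+1, 4+1+1 (234 of its 720 elements, about 32% of primes). None of the 28 primes tested shows any such pattern (for each of these groups the chance of that is below 10^-4), which rules them out. Hence G = (S_3 x S_3) : C_2 (6T13), of order 72.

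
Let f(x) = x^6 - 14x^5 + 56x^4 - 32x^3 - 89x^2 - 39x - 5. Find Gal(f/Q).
The polynomial f is an irreducible sextic over Q, so G = Gal(f/Q) is one of the 16 transitive subgroups 6T1, ..., 6T16 of S_6. The discriminant of f is 30991489 = 5567^2, a perfect square, so G is contained in A_6. The transitive groups of degree 6 contained in A_6 are: A_4 (6T4, order 12), S_4 (6T7, order 24), (C_3 x C_3) : C_4 (6T10, order 36), PSL(2,5) (6T12, order 60), A_6 (6T15, order 360). By Dedekind's theorem, for a prime p not dividing disc(f) the degrees of the irreducible factors of f mod p form the cycle type of an element of G. Factoring f modulo the 21 such primes p <= 79 (skipping 19, which divides the discriminant), each new pattern first appears at: mod 2: f = (x + 1)(x^5 + x^4 + x^3 + x^2 + 1), pattern 5+1; mod 7: f = (x^3 + 2x^2 + 4x + 5)(x^3 + 5x^2 + 6), pattern 3+3; mod 61: f = (x + 59)(x + 60)(x^2 + 23x + 32)(x^2 + 27x + 39), pattern 2+2+1+1. No other pattern occurs in this range, so the set of observed cycle types is {5+1, 3+3, 2+2+1+1}. The candidates containing elements of all these cycle types are PSL(2,5) (6T12) of order 60, A_6 (6T15) of order 360; the others are excluded. The observed types are precisely the cycle types that occur in PSL(2,5) (6T12) (apart from the identity). Each of the other remaining candidates has further cycle types, and by the Chebotarev density theorem the matching factorization patterns would occur for a proportion of primes equal to their share of the group: A_6 (6T15) additionally contains elements of type 4+2, 3+1+1+1 (130 of its 360 elements, about 36% of primes). None of the 21 primes tested shows any such pattern (for each of these groups the chance of that is below 10^-4), which rules them out. Hence G = PSL(2,5) (6T12), of order 60.

PSL(2,5), A_5 acting on 6 points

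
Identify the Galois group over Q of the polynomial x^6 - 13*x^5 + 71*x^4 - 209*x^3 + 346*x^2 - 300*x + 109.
(C_3 x C_3) : C_4

The polynomial f is an irreducible sextic over Q, so G = Gal(f/Q) is one of the 16 transitive subgroups 6T1, ..., 6T16 of S_6. The discriminant of f is 525625 = 725^2, a perfect square, so G is contained in A_6. The transitive groups of degree 6 contained in A_6 are: A_4 (6T4, order 12), S_4 (6T7, order 24), (C_3 x C_3) : C_4 (6T10, order 36), PSL(2,5) (6T12, order 60), A_6 (6T15, order 360). By Dedekind's theorem, for a prime p not dividing disc(f) the degrees of the irreducible factors of f mod p form the cycle type of an element of G. Factoring f modulo the 19 such primes p <= 73 (skipping 5, 29, which divide the discriminant), each new pattern first appears at: mod 2: f = (x^2 + x + 1)(x^4 + x + 1), pattern 4+2; mod 11: f = (x^3 + x^2 + 3x + 9)(x^3 + 8x^2 + 5x + 6), pattern 3+3; mod 19: f = (x + 5)(x + 6)(x^2 + 3x + 8)(x^2 + 11x + 17), pattern 2+2+1+1; mod 61: f = (x + 17)(x + 24)(x + 31)(x^3 + 37x^2 + 59x + 11), pattern 3+1+1+1. No other pattern occurs in this range, so the set of observed cycle types is {4+2, 3+3, 2+2+1+1, 3+1+1+1}. The candidates containing elements of all these cycle types are (C_3 x C_3) : C_4 (6T10) of order 36, A_6 (6T15) of order 360; the others are excluded. The observed types are precisely the cycle types that occur in (C_3 x C_3) : C_4 (6T10) (apart from the identity). Each of the other remaining candidates has further cycle types, and by the Chebotarev density theorem the matching factorization patterns would occur for a proportion of primes equal to their share of the group: A_6 (6T15) additionally contains elements of type 5+1 (144 of its 360 elements, about 40% of primes). None of the 19 primes tested shows any such pattern (for each of these groups the chance of that is below 10^-4), which rules them out. Hence G = (C_3 x C_3) : C_4 (6T10), of order 36.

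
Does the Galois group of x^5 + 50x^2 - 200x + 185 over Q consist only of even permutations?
The polynomial is irreducible of degree 5 over Q. Its discriminant is 1131095703125, which is not a perfect square. A Galois group lies in the alternating group exactly when the discriminant is a square in Q, so the Galois group (F_20) is not contained in A_5.

No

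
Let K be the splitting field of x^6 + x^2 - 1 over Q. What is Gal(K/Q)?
6T7: S_4

The polynomial f is an irreducible sextic over Q, so G = Gal(f/Q) is one of the 16 transitive subgroups 6T1, ..., 6T16 of S_6. The discriminant of f is 61504 = 248^2, a perfect square, so G is contained in A_6. The transitive groups of degree 6 contained in A_6 are: A_4 (6T4, order 12), S_4 (6T7, order 24), (C_3 x C_3) : C_4 (6T10, order 36), PSL(2,5) (6T12, order 60), A_6 (6T15, order 360). By Dedekind's theorem, for a prime p not dividing disc(f) the degrees of the irreducible factors of f mod p form the cycle type of an element of G. Factoring f modulo the 79 such primes p <= 419 (skipping 2, 31, which divide the discriminant), each new pattern first appears at: mod 3: f = (x^2 + 1)(x^4 + 2x^2 + 2), pattern 4+2; mod 5: f = (x^3 + x^2 + 3x + 4)(x^3 + 4x^2 + 3x + 1), pattern 3+3; mod 11: f = (x + 3)(x + 8)(x^2 + 4x + 7)(x^2 + 7x + 7), pattern 2+2+1+1; mod 67: f = (x + 2)(x + 3)(x + 11)(x + 56)(x + 64)(x + 65), pattern 1+1+1+1+1+1. No other pattern occurs in this range, so the set of observed cycle types is {4+2, 3+3, 2+2+1+1, 1+1+1+1+1+1}. The candidates containing elements of all these cycle types are S_4 (6T7) of order 24, (C_3 x C_3) : C_4 (6T10) of order 36, A_6 (6T15) of order 360; the others are excluded. The observed types are precisely the cycle types that occur in S_4 (6T7). Each of the other remaining candidates has further cycle types, and by the Chebotarev density theorem the matching factorization patterns would occur for a proportion of primes equal to their share of the group: (C_3 x C_3) : C_4 (6T10) additionally contains elements of type 3+1+1+1 (4 of its 36 elements, about 11% of primes); A_6 (6T15) additionally contains elements of type 5+1, 3+1+1+1 (184 of its 360 elements, about 51% of primes). None of the 79 primes tested shows any such pattern (for each of these groups the chance of that is below 10^-4), which rules them out. Hence G = S_4 (6T7), of order 24.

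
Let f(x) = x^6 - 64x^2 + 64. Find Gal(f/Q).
The polynomial f is an irreducible sextic over Q, so G = Gal(f/Q) is one of the 16 transitive subgroups 6T1, ..., 6T16 of S_6. The discriminant of f is -3603718079512576, which is not a perfect square, so G is not contained in A_6. The transitive groups of degree 6 not contained in A_6 are: C_6 (6T1, order 6), S_3 (6T2, order 6), D_6 (6T3, order 12), C_3 x S_3 (6T5, order 18), A_4 x C_2 (6T6, order 24), S_4 (6T8, order 24), S_3 x S_3 (6T9, order 36), S_4 x C_2 (6T11, order 48), (S_3 x S_3) : C_2 (6T13, order 72), PGL(2,5) (6T14, order 120), S_6 (6T16, order 720). By Dedekind's theorem, for a prime p not dividing disc(f) the degrees of the irreducible factors of f mod p form the cycle type of an element of G. Factoring f modulo the 67 such primes p <= 347 (skipping 2, 229, which divide the discriminant), each new pattern first appears at: mod 3: f = (x^6 + 2x^2 + 1), pattern 6; mod 5: f = (x^3 + x^2 + 3x + 4)(x^3 + 4x^2 + 3x + 1), pattern 3+3; mod 7: f = (x + 3)(x + 4)(x^4 + 2x^2 + 3), pattern 4+1+1; mod 13: f = (x^2 + 7)(x^4 + 6x^2 + 11), pattern 4+2; mod 23: f = (x^2 + 2)(x^2 + 10x + 3)(x^2 + 13x + 3), pattern 2+2+2; mod 29: f = (x + 9)(x + 20)(x^2 + 2x + 28)(x^2 + 27x + 28), pattern 2+2+1+1; mod 193: f = (x + 5)(x + 12)(x + 88)(x + 105)(x + 181)(x + 188), pattern 1+1+1+1+1+1; mod 347: f = (x + 6)(x + 45)(x + 302)(x + 341)(x^2 + 326), pattern 2+1+1+1+1. No other pattern occurs in this range, so the set of observed cycle types is {6, 3+3, 4+1+1, 4+2, 2+2+2, 2+2+1+1, 1+1+1+1+1+1, 2+1+1+1+1}. The candidates containing elements of all these cycle types are S_4 x C_2 (6T11) of order 48, S_6 (6T16) of order 720; the others are excluded. The observed types are precisely the cycle types that occur in S_4 x C_2 (6T11). Each of the other remaining candidates has further cycle types, and by the Chebotarev density theorem the matching factorization patterns would occur for a proportion of primes equal to their share of the group: S_6 (6T16) additionally contains elements of type 5+1, 3+2+1, 3+1+1+1 (304 of its 720 elements, about 42% of primes). None of the 67 primes tested shows any such pattern (for each of these groups the chance of that is below 10^-4), which rules them out. Hence G = S_4 x C_2 (6T11), of order 48.

S_4 x C_2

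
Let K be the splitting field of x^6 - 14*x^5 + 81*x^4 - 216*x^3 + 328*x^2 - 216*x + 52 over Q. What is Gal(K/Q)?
The polynomial f is an irreducible sextic over Q, so G = Gal(f/Q) is one of the 16 transitive subgroups 6T1, ..., 6T16 of S_6. The discriminant of f is -1080641454080000, which is not a perfect square, so G is not contained in A_6. The transitive groups of degree 6 not contained in A_6 are: C_6 (6T1, order 6), S_3 (6T2, order 6), D_6 (6T3, order 12), C_3 x S_3 (6T5, order 18), A_4 x C_2 (6T6, order 24), S_4 (6T8, order 24), S_3 x S_3 (6T9, order 36), S_4 x C_2 (6T11, order 48), (S_3 x S_3) : C_2 (6T13, order 72), PGL(2,5) (6T14, order 120), S_6 (6T16, order 720). By Dedekind's theorem, for a prime p not dividing disc(f) the degrees of the irreducible factors of f mod p form the cycle type of an element of G. Factoring f modulo the 22 such primes p <= 89 (skipping 2, 5, which divide the discriminant), each new pattern first appears at: mod 3: f = (x^3 + 2x + 2)(x^3 + x^2 + x + 2), pattern 3+3; mod 7: f = (x^2 + 1)(x^2 + 2x + 5)(x^2 + 5x + 2), pattern 2+2+2; mod 13: f = (x)(x + 3)(x^4 + 9x^3 + 2x^2 + 12x + 6), pattern 4+1+1; mod 43: f = (x + 2)(x + 7)(x^2 + 4x + 20)(x^2 + 16x + 18), pattern 2+2+1+1. No other pattern occurs in this range, so the set of observed cycle types is {3+3, 2+2+2, 4+1+1, 2+2+1+1}. The candidates containing elements of all these cycle types are S_4 (6T8) of order 24, S_4 x C_2 (6T11) of order 48, PGL(2,5) (6T14) of order 120, S_6 (6T16) of order 720; the others are excluded. The observed types are precisely the cycle types that occur in S_4 (6T8) (apart from the identity). Each of the other remaining candidates has further cycle types, and by the Chebotarev density theorem the matching factorization patterns would occur for a proportion of primes equal to their share of the group: S_4 x C_2 (6T11) additionally contains elements of type 6, 4+2, 2+1+1+1+1 (17 of its 48 elements, about 35% of primes); PGL(2,5) (6T14) additionally contains elements of type 6, 5+1 (44 of its 120 elements, about 37% of primes); S_6 (6T16) additionally contains elements of type 6, 5+1, 4+2, 3+2+1, 3+1+1+1, 2+1+1+1+1 (529 of its 720 elements, about 73% of primes). None of the 22 primes tested shows any such pattern (for each of these groups the chance of that is below 10^-4), which rules them out. Hence G = S_4 (6T8), of order 24.

S_4 (also written S4-)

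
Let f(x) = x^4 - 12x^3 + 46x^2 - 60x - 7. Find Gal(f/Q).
The polynomial is an irreducible quartic over Q and its discriminant is -4194304, which is not a perfect square, so the Galois group is not contained in A_4. The resolvent cubic y^3 - 46*y^2 + 748*y - 3880 has exactly one rational root, so the Galois group is C_4 or D_4. The quartic remains irreducible over Q(sqrt(disc)), so the group is D_4.

D_4 (order 8)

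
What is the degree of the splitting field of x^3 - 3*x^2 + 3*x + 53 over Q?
The degree of the splitting field over Q equals the order of the Galois group, so first determine the group. The polynomial is an irreducible cubic over Q and its discriminant is -78732, which is not a perfect square. For an irreducible cubic, a non-square discriminant gives Galois group S_3. The Galois group S_3 (3T2) has order 6, so the splitting field has degree 6 over Q.

6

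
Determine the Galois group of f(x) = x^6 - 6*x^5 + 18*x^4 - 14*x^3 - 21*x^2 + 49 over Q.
The polynomial f is an irreducible sextic over Q, so G = Gal(f/Q) is one of the 16 transitive subgroups 6T1, ..., 6T16 of S_6. The discriminant of f is -28010528989632, which is not a perfect square, so G is not contained in A_6. The transitive groups of degree 6 not contained in A_6 are: C_6 (6T1, order 6), S_3 (6T2, order 6), D_6 (6T3, order 12), C_3 x S_3 (6T5, order 18), A_4 x C_2 (6T6, order 24), S_4 (6T8, order 24), S_3 x S_3 (6T9, order 36), S_4 x C_2 (6T11, order 48), (S_3 x S_3) : C_2 (6T13, order 72), PGL(2,5) (6T14, order 120), S_6 (6T16, order 720). By Dedekind's theorem, for a prime p not dividing disc(f) the degrees of the irreducible factors of f mod p form the cycle type of an element of G. Factoring f modulo the 21 such primes p <= 89 (skipping 2, 3, 7, which divide the discriminant), each new pattern first appears at: mod 5: f = (x^6 + 4x^5 + 3x^4 + x^3 + 4x^2 + 4), pattern 6; mod 11: f = (x + 3)(x^5 + 2x^4 + x^3 + 5x^2 + 8x + 9), pattern 5+1; mod 13: f = (x + 4)(x + 11)(x^4 + 5x^3 + 3x^2 + 7x + 2), pattern 4+1+1; mod 23: f = (x + 2)(x + 15)(x^2 + 3x + 9)(x^2 + 20x + 11), pattern 2+2+1+1; mod 43: f = (x^3 + 40x^2 + 3x + 30)(x^3 + 40x^2 + 6x + 26), pattern 3+3; mod 61: f = (x^2 + 26x + 40)(x^2 + 44x + 36)(x^2 + 46x + 31), pattern 2+2+2. No other pattern occurs in this range, so the set of observed cycle types is {6, 5+1, 4+1+1, 2+2+1+1, 3+3, 2+2+2}. The candidates containing elements of all these cycle types are PGL(2,5) (6T14) of order 120, S_6 (6T16) of order 720; the others are excluded. The observed types are precisely the cycle types that occur in PGL(2,5) (6T14) (apart from the identity). Each of the other remaining candidates has further cycle types, and by the Chebotarev density theorem the matching factorization patterns would occur for a proportion of primes equal to their share of the group: S_6 (6T16) additionally contains elements of type 4+2, 3+2+1, 3+1+1+1, 2+1+1+1+1 (265 of its 720 elements, about 37% of primes). None of the 21 primes tested shows any such pattern (for each of these groups the chance of that is below 10^-4), which rules them out. Hence G = PGL(2,5) (6T14), of order 120.

PGL(2,5), S_5 acting on 6 points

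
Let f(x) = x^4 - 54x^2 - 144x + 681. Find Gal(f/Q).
4T3: D_4

The polynomial is an irreducible quartic over Q and its discriminant is -107953717248, which is not a perfect square, so the Galois group is not contained in A_4. The resolvent cubic y^3 + 54*y^2 - 2724*y - 167832 has exactly one rational root, so the Galois group is C_4 or D_4. The quartic remains irreducible over Q(sqrt(disc)), so the group is D_4.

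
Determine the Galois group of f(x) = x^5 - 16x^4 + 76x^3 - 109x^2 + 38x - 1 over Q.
C_5 (also written C5)

The polynomial f is an irreducible quintic over Q, so G = Gal(f/Q) is a transitive subgroup of S_5: one of C_5 (5T1, order 5), D_5 (5T2, order 10), F_20 (5T3, order 20), A_5 (5T4, order 60) or S_5 (5T5, order 120). The discriminant of f is 14320669561 = 119669^2, a perfect square, so G is contained in A_5. The transitive groups of degree 5 contained in A_5 are: C_5 (5T1, order 5), D_5 (5T2, order 10), A_5 (5T4, order 60). By Dedekind's theorem, for a prime p not dividing disc(f) the degrees of the irreducible factors of f mod p form the cycle type of an element of G. Factoring f modulo the 14 such primes p <= 59 (skipping 11, 23, 43, which divide the discriminant), each new pattern first appears at: mod 2: f = (x^5 + x^2 + 1), pattern 5. No other pattern occurs in this range, so the set of observed cycle types is {5}. The candidates containing elements of all these cycle types are C_5 (5T1) of order 5, D_5 (5T2) of order 10, A_5 (5T4) of order 60; the others are excluded. The observed types are precisely the cycle types that occur in C_5 (5T1) (apart from the identity). Each of the other remaining candidates has further cycle types, and by the Chebotarev density theorem the matching factorization patterns would occur for a proportion of primes equal to their share of the group: D_5 (5T2) additionally contains elements of type 2+2+1 (5 of its 10 elements, about 50% of primes); A_5 (5T4) additionally contains elements of type 3+1+1, 2+2+1 (35 of its 60 elements, about 58% of primes). None of the 14 primes tested shows any such pattern (for each of these groups the chance of that is below 10^-4), which rules them out. Hence G = C_5 (5T1), of order 5.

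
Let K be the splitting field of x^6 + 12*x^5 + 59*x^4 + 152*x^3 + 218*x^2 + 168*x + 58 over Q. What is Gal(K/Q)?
The polynomial f is an irreducible sextic over Q, so G = Gal(f/Q) is one of the 16 transitive subgroups 6T1, ..., 6T16 of S_6. The discriminant of f is -5120000, which is not a perfect square, so G is not contained in A_6. The transitive groups of degree 6 not contained in A_6 are: C_6 (6T1, order 6), S_3 (6T2, order 6), D_6 (6T3, order 12), C_3 x S_3 (6T5, order 18), A_4 x C_2 (6T6, order 24), S_4 (6T8, order 24), S_3 x S_3 (6T9, order 36), S_4 x C_2 (6T11, order 48), (S_3 x S_3) : C_2 (6T13, order 72), PGL(2,5) (6T14, order 120), S_6 (6T16, order 720). By Dedekind's theorem, for a prime p not dividing disc(f) the degrees of the irreducible factors of f mod p form the cycle type of an element of G. Factoring f modulo the 22 such primes p <= 89 (skipping 2, 5, which divide the discriminant), each new pattern first appears at: mod 3: f = (x^3 + x^2 + x + 2)(x^3 + 2x^2 + 2x + 2), pattern 3+3; mod 7: f = (x^2 + 3x + 1)(x^2 + 4x + 6)(x^2 + 5x + 5), pattern 2+2+2; mod 13: f = (x + 6)(x + 11)(x^4 + 8x^3 + x + 6), pattern 4+1+1; mod 43: f = (x + 14)(x + 33)(x^2 + 4x + 8)(x^2 + 4x + 14), pattern 2+2+1+1. No other pattern occurs in this range, so the set of observed cycle types is {3+3, 2+2+2, 4+1+1, 2+2+1+1}. The candidates containing elements of all these cycle types are S_4 (6T8) of order 24, S_4 x C_2 (6T11) of order 48, PGL(2,5) (6T14) of order 120, S_6 (6T16) of order 720; the others are excluded. The observed types are precisely the cycle types that occur in S_4 (6T8) (apart from the identity). Each of the other remaining candidates has further cycle types, and by the Chebotarev density theorem the matching factorization patterns would occur for a proportion of primes equal to their share of the group: S_4 x C_2 (6T11) additionally contains elements of type 6, 4+2, 2+1+1+1+1 (17 of its 48 elements, about 35% of primes); PGL(2,5) (6T14) additionally contains elements of type 6, 5+1 (44 of its 120 elements, about 37% of primes); S_6 (6T16) additionally contains elements of type 6, 5+1, 4+2, 3+2+1, 3+1+1+1, 2+1+1+1+1 (529 of its 720 elements, about 73% of primes). None of the 22 primes tested shows any such pattern (for each of these groups the chance of that is below 10^-4), which rules them out. Hence G = S_4 (6T8), of order 24.

S_4 (also written S4-)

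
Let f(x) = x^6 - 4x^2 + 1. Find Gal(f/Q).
S_4 x C_2 (also written S4xC2)

The polynomial f is an irreducible sextic over Q, so G = Gal(f/Q) is one of the 16 transitive subgroups 6T1, ..., 6T16 of S_6. The discriminant of f is -3356224, which is not a perfect square, so G is not contained in A_6. The transitive groups of degree 6 not contained in A_6 are: C_6 (6T1, order 6), S_3 (6T2, order 6), D_6 (6T3, order 12), C_3 x S_3 (6T5, order 18), A_4 x C_2 (6T6, order 24), S_4 (6T8, order 24), S_3 x S_3 (6T9, order 36), S_4 x C_2 (6T11, order 48), (S_3 x S_3) : C_2 (6T13, order 72), PGL(2,5) (6T14, order 120), S_6 (6T16, order 720). By Dedekind's theorem, for a prime p not dividing disc(f) the degrees of the irreducible factors of f mod p form the cycle type of an element of G. Factoring f modulo the 67 such primes p <= 347 (skipping 2, 229, which divide the discriminant), each new pattern first appears at: mod 3: f = (x^6 + 2x^2 + 1), pattern 6; mod 5: f = (x^3 + 2x^2 + 2x + 2)(x^3 + 3x^2 + 2x + 3), pattern 3+3; mod 7: f = (x + 2)(x + 5)(x^4 + 4x^2 + 5), pattern 4+1+1; mod 13: f = (x^2 + 5)(x^4 + 8x^2 + 8), pattern 4+2; mod 23: f = (x^2 + 12)(x^2 + 5x + 18)(x^2 + 18x + 18), pattern 2+2+2; mod 29: f = (x + 10)(x + 19)(x^2 + x + 7)(x^2 + 28x + 7), pattern 2+2+1+1; mod 193: f = (x + 6)(x + 44)(x + 94)(x + 99)(x + 149)(x + 187), pattern 1+1+1+1+1+1; mod 347: f = (x + 3)(x + 151)(x + 196)(x + 344)(x^2 + 255), pattern 2+1+1+1+1. No other pattern occurs in this range, so the set of observed cycle types is {6, 3+3, 4+1+1, 4+2, 2+2+2, 2+2+1+1, 1+1+1+1+1+1, 2+1+1+1+1}. The candidates containing elements of all these cycle types are S_4 x C_2 (6T11) of order 48, S_6 (6T16) of order 720; the others are excluded. The observed types are precisely the cycle types that occur in S_4 x C_2 (6T11). Each of the other remaining candidates has further cycle types, and by the Chebotarev density theorem the matching factorization patterns would occur for a proportion of primes equal to their share of the group: S_6 (6T16) additionally contains elements of type 5+1, 3+2+1, 3+1+1+1 (304 of its 720 elements, about 42% of primes). None of the 67 primes tested shows any such pattern (for each of these groups the chance of that is below 10^-4), which rules them out. Hence G = S_4 x C_2 (6T11), of order 48.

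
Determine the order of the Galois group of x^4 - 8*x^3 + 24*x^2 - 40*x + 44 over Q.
12

The degree of the splitting field over Q equals the order of the Galois group, so first determine the group. The polynomial is an irreducible quartic over Q and its discriminant is 331776 = 576^2, a perfect square, so the Galois group is contained in A_4. The resolvent cubic y^3 - 24*y^2 + 144*y - 192 is irreducible over Q. An irreducible resolvent with square discriminant gives A_4. The Galois group A_4 (4T4) has order 12, so the splitting field has degree 12 over Q.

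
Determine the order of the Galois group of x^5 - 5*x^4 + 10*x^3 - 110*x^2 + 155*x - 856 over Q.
20

The degree of the splitting field over Q equals the order of the Galois group, so first determine the group. The polynomial f is an irreducible quintic over Q, so G = Gal(f/Q) is a transitive subgroup of S_5: one of C_5 (5T1, order 5), D_5 (5T2, order 10), F_20 (5T3, order 20), A_5 (5T4, order 60) or S_5 (5T5, order 120). The discriminant of f is 1461943126953125, which is not a perfect square, so G is not contained in A_5. The transitive groups of degree 5 not contained in A_5 are: F_20 (5T3, order 20), S_5 (5T5, order 120). By Dedekind's theorem, for a prime p not dividing disc(f) the degrees of the irreducible factors of f mod p form the cycle type of an element of G. Factoring f modulo the 18 such primes p <= 67 (skipping 5, which divides the discriminant), each new pattern first appears at: mod 2: f = (x)(x^4 + x^3 + 1), pattern 4+1; mod 11: f = (x^5 + 6x^4 + 10x^3 + x + 2), pattern 5; mod 19: f = (x + 16)(x^2 + 6x + 13)(x^2 + 11x + 1), pattern 2+2+1; mod 31: f = (x + 2)(x + 15)(x + 18)(x + 26)(x + 27), pattern 1+1+1+1+1. No other pattern occurs in this range, so the set of observed cycle types is {4+1, 5, 2+2+1, 1+1+1+1+1}. The candidates containing elements of all these cycle types are F_20 (5T3) of order 20, S_5 (5T5) of order 120; the others are excluded. The observed types are precisely the cycle types that occur in F_20 (5T3). Each of the other remaining candidates has further cycle types, and by the Chebotarev density theorem the matching factorization patterns would occur for a proportion of primes equal to their share of the group: S_5 (5T5) additionally contains elements of type 3+2, 3+1+1, 2+1+1+1 (50 of its 120 elements, about 42% of primes). None of the 18 primes tested shows any such pattern (for each of these groups the chance of that is below 10^-4), which rules them out. Hence G = F_20 (5T3), of order 20. The Galois group F_20 (5T3) has order 20, so the splitting field has degree 20 over Q.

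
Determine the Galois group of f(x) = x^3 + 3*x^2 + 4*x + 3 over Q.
S_3

The polynomial is an irreducible cubic over Q and its discriminant is -31, which is not a perfect square. For an irreducible cubic, a non-square discriminant gives Galois group S_3.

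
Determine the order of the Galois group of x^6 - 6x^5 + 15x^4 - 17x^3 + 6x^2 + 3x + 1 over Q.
18

The degree of the splitting field over Q equals the order of the Galois group, so first determine the group. The polynomial f is an irreducible sextic over Q, so G = Gal(f/Q) is one of the 16 transitive subgroups 6T1, ..., 6T16 of S_6. The discriminant of f is -177147, which is not a perfect square, so G is not contained in A_6. The transitive groups of degree 6 not contained in A_6 are: C_6 (6T1, order 6), S_3 (6T2, order 6), D_6 (6T3, order 12), C_3 x S_3 (6T5, order 18), A_4 x C_2 (6T6, order 24), S_4 (6T8, order 24), S_3 x S_3 (6T9, order 36), S_4 x C_2 (6T11, order 48), (S_3 x S_3) : C_2 (6T13, order 72), PGL(2,5) (6T14, order 120), S_6 (6T16, order 720). By Dedekind's theorem, for a prime p not dividing disc(f) the degrees of the irreducible factors of f mod p form the cycle type of an element of G. Factoring f modulo the 33 such primes p <= 139 (skipping 3, which divides the discriminant), each new pattern first appears at: mod 2: f = (x^6 + x^4 + x^3 + x + 1), pattern 6; mod 7: f = (x + 2)(x + 4)(x + 5)(x^3 + 4x^2 + 3x + 3), pattern 3+1+1+1; mod 17: f = (x^2 + 3x + 3)(x^2 + 11x + 12)(x^2 + 14x + 9), pattern 2+2+2; mod 19: f = (x^3 + 16x^2 + 3x + 8)(x^3 + 16x^2 + 3x + 12), pattern 3+3; mod 73: f = (x + 41)(x + 42)(x + 43)(x + 50)(x + 51)(x + 59), pattern 1+1+1+1+1+1. No other pattern occurs in this range, so the set of observed cycle types is {6, 3+1+1+1, 2+2+2, 3+3, 1+1+1+1+1+1}. The candidates containing elements of all these cycle types are C_3 x S_3 (6T5) of order 18, S_3 x S_3 (6T9) of order 36, (S_3 x S_3) : C_2 (6T13) of order 72, S_6 (6T16) of order 720; the others are excluded. The observed types are precisely the cycle types that occur in C_3 x S_3 (6T5). Each of the other remaining candidates has further cycle types, and by the Chebotarev density theorem the matching factorization patterns would occur for a proportion of primes equal to their share of the group: S_3 x S_3 (6T9) additionally contains elements of type 2+2+1+1 (9 of its 36 elements, about 25% of primes); (S_3 x S_3) : C_2 (6T13) additionally contains elements of type 4+2, 3+2+1, 2+2+1+1, 2+1+1+1+1 (45 of its 72 elements, about 62% of primes); S_6 (6T16) additionally contains elements of type 5+1, 4+2, 4+1+1, 3+2+1, 2+2+1+1, 2+1+1+1+1 (504 of its 720 elements, about 70% of primes). None of the 33 primes tested shows any such pattern (for each of these groups the chance of that is below 10^-4), which rules them out. Hence G = C_3 x S_3 (6T5), of order 18. The Galois group C_3 x S_3 (6T5) has order 18, so the splitting field has degree 18 over Q.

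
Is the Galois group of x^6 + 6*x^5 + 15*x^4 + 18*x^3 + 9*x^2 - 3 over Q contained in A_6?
The polynomial is irreducible of degree 6 over Q. Its discriminant is 5038848, which is not a perfect square. A Galois group lies in the alternating group exactly when the discriminant is a square in Q, so the Galois group (S_3 x S_3) is not contained in A_6.

No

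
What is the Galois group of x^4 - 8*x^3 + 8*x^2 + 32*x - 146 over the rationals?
D_4, the dihedral group of order 8

The polynomial is an irreducible quartic over Q and its discriminant is -658409472, which is not a perfect square, so the Galois group is not contained in A_4. The resolvent cubic y^3 - 8*y^2 + 328*y + 3648 has exactly one rational root, so the Galois group is C_4 or D_4. The quartic remains irreducible over Q(sqrt(disc)), so the group is D_4.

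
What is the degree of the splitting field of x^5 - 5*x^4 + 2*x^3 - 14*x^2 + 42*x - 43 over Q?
120

The degree of the splitting field over Q equals the order of the Galois group, so first determine the group. The polynomial f is an irreducible quintic over Q, so G = Gal(f/Q) is a transitive subgroup of S_5: one of C_5 (5T1, order 5), D_5 (5T2, order 10), F_20 (5T3, order 20), A_5 (5T4, order 60) or S_5 (5T5, order 120). The discriminant of f is 55518595669, which is not a perfect square, so G is not contained in A_5. The transitive groups of degree 5 not contained in A_5 are: F_20 (5T3, order 20), S_5 (5T5, order 120). By Dedekind's theorem, for a prime p not dividing disc(f) the degrees of the irreducible factors of f mod p form the cycle type of an element of G. Factoring f modulo the first such prime p = 2, each new pattern first appears at: mod 2: f = (x^2 + x + 1)(x^3 + x + 1), pattern 3+2. No other pattern occurs in this range, so the set of observed cycle types is {3+2}. Among the candidates above, the only group containing elements of all these cycle types is S_5 (5T5) — F_20 (5T3) lacks at least one of them. Hence G = S_5 (5T5), of order 120. The Galois group S_5 (5T5) has order 120, so the splitting field has degree 120 over Q.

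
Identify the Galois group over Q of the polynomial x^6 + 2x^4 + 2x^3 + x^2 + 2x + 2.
(S_3 x S_3) : C_2, the group 6T13 of order 72

The polynomial f is an irreducible sextic over Q, so G = Gal(f/Q) is one of the 16 transitive subgroups 6T1, ..., 6T16 of S_6. The discriminant of f is -187648, which is not a perfect square, so G is not contained in A_6. The transitive groups of degree 6 not contained in A_6 are: C_6 (6T1, order 6), S_3 (6T2, order 6), D_6 (6T3, order 12), C_3 x S_3 (6T5, order 18), A_4 x C_2 (6T6, order 24), S_4 (6T8, order 24), S_3 x S_3 (6T9, order 36), S_4 x C_2 (6T11, order 48), (S_3 x S_3) : C_2 (6T13, order 72), PGL(2,5) (6T14, order 120), S_6 (6T16, order 720). By Dedekind's theorem, for a prime p not dividing disc(f) the degrees of the irreducible factors of f mod p form the cycle type of an element of G. Factoring f modulo the 29 such primes p <= 113 (skipping 2, which divides the discriminant), each new pattern first appears at: mod 3: f = (x^6 + 2x^4 + 2x^3 + x^2 + 2x + 2), pattern 6; mod 5: f = (x + 4)(x^2 + x + 2)(x^3 + x + 4), pattern 3+2+1; mod 7: f = (x^2 + 6x + 6)(x^4 + x^3 + 4x^2 + 5), pattern 4+2; mod 17: f = (x^3 + x + 5)(x^3 + x + 14), pattern 3+3; mod 19: f = (x^2 + 10x + 7)(x^2 + 12x + 5)(x^2 + 16x + 12), pattern 2+2+2; mod 37: f = (x + 21)(x + 34)(x^2 + 3x + 10)(x^2 + 16x + 35), pattern 2+2+1+1; mod 41: f = (x + 2)(x + 17)(x + 22)(x^3 + x + 33), pattern 3+1+1+1; mod 113: f = (x + 11)(x + 21)(x + 23)(x + 79)(x^2 + 92x + 103), pattern 2+1+1+1+1. No other pattern occurs in this range, so the set of observed cycle types is {6, 3+2+1, 4+2, 3+3, 2+2+2, 2+2+1+1, 3+1+1+1, 2+1+1+1+1}. The candidates containing elements of all these cycle types are (S_3 x S_3) : C_2 (6T13) of order 72, S_6 (6T16) of order 720; the others are excluded. The observed types are precisely the cycle types that occur in (S_3 x S_3) : C_2 (6T13) (apart from the identity). Each of the other remaining candidates has further cycle types, and by the Chebotarev density theorem the matching factorization patterns would occur for a proportion of primes equal to their share of the group: S_6 (6T16) additionally contains elements of type 5+1, 4+1+1 (234 of its 720 elements, about 32% of primes). None of the 29 primes tested shows any such pattern (for each of these groups the chance of that is below 10^-4), which rules them out. Hence G = (S_3 x S_3) : C_2 (6T13), of order 72.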